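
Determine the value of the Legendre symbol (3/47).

1

(3/47)
  = -(47/3)    [QR: both ≡ 3 mod 4, sign flips]
  = -(2/3)    [47 ≡ 2 mod 3]
  = (1/3)    [3 ≡ 3 mod 8 ⇒ (2/3) = -1]
  = 1    [(1/3) = 1]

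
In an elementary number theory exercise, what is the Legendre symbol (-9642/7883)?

(-9642/7883)
  = (6124/7883)    [-9642 ≡ 6124 mod 7883]
  = (1531/7883)    [7883 ≡ 3 mod 8 ⇒ (2/7883)^2 = +1]
  = -(7883/1531)    [QR: both ≡ 3 mod 4, sign flips]
  = -(228/1531)    [7883 ≡ 228 mod 1531]
  = -(57/1531)    [1531 ≡ 3 mod 8 ⇒ (2/1531)^2 = +1]
  = -(1531/57)    [QR: 57 ≡ 1 mod 4, sign kept]
  = -(49/57)    [1531 ≡ 49 mod 57]
  = -(57/49)    [QR: 49 ≡ 1 mod 4, sign kept]
  = -(8/49)    [57 ≡ 8 mod 49]
  = -(1/49)    [49 ≡ 1 mod 8 ⇒ (2/49)^3 = +1]
  = -1    [(1/49) = 1]

-1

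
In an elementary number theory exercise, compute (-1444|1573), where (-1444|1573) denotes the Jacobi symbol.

Pull out -1: (-1444|1573) = (-1|1573)·(1444|1573). Since 1573 ≡ 1 (mod 4), (-1|1573) = +1. Now have (1444|1573).
Factor out 2: 1444 = 2^2·361. Since 1573 ≡ 5 (mod 8), (2|1573) = -1, and (2|1573)^2 = +1. Now have (361|1573).
361 ≡ 1 (mod 4), so quadratic reciprocity gives (361|1573) = (1573|361). Reduce: 1573 ≡ 129 (mod 361). Now have (129|361).
129 ≡ 1 (mod 4), so quadratic reciprocity gives (129|361) = (361|129). Reduce: 361 ≡ 103 (mod 129). Now have (103|129).
129 ≡ 1 (mod 4), so quadratic reciprocity gives (103|129) = (129|103). Reduce: 129 ≡ 26 (mod 103). Now have (26|103).
Factor out 2: 26 = 2·13. Since 103 ≡ 7 (mod 8), (2|103) = +1. Now have (13|103).
13 ≡ 1 (mod 4), so quadratic reciprocity gives (13|103) = (103|13). Reduce: 103 ≡ 12 (mod 13). Now have (12|13).
Factor out 2: 12 = 2^2·3. Since 13 ≡ 5 (mod 8), (2|13) = -1, and (2|13)^2 = +1. Now have (3|13).
13 ≡ 1 (mod 4), so quadratic reciprocity gives (3|13) = (13|3). Reduce: 13 ≡ 1 (mod 3). Now have (1|3).
(1|3) = 1. Collecting the sign factors: 1.

1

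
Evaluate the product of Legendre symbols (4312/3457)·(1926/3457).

By multiplicativity, (4312·1926/3457) = (4312/3457)·(1926/3457).
First factor (4312/3457):
(4312/3457)
  = (855/3457)    [4312 ≡ 855 mod 3457]
  = (3457/855)    [QR: 3457 ≡ 1 mod 4, sign kept]
  = (37/855)    [3457 ≡ 37 mod 855]
  = (855/37)    [QR: 37 ≡ 1 mod 4, sign kept]
  = (4/37)    [855 ≡ 4 mod 37]
  = (1/37)    [37 ≡ 5 mod 8 ⇒ (2/37)^2 = +1]
  = 1    [(1/37) = 1]
Second factor (1926/3457):
(1926/3457)
  = (963/3457)    [3457 ≡ 1 mod 8 ⇒ (2/3457) = +1]
  = (3457/963)    [QR: 3457 ≡ 1 mod 4, sign kept]
  = (568/963)    [3457 ≡ 568 mod 963]
  = -(71/963)    [963 ≡ 3 mod 8 ⇒ (2/963)^3 = -1]
  = (963/71)    [QR: both ≡ 3 mod 4, sign flips]
  = (40/71)    [963 ≡ 40 mod 71]
  = (5/71)    [71 ≡ 7 mod 8 ⇒ (2/71)^3 = +1]
  = (71/5)    [QR: 5 ≡ 1 mod 4, sign kept]
  = (1/5)    [71 ≡ 1 mod 5]
  = 1    [(1/5) = 1]
Product: (1)·(1) = 1.

1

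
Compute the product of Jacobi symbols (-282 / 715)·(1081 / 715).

1

By multiplicativity, (-282·1081 / 715) = (-282 / 715)·(1081 / 715).
First factor (-282 / 715):
Reduce the numerator: -282 ≡ 433 (mod 715), so (-282 / 715) = (433 / 715).
433 ≡ 1 (mod 4), so quadratic reciprocity gives (433 / 715) = (715 / 433). Reduce: 715 ≡ 282 (mod 433). Now have (282 / 433).
Factor out 2: 282 = 2·141. Since 433 ≡ 1 (mod 8), (2 / 433) = +1. Now have (141 / 433).
141 ≡ 1 (mod 4), so quadratic reciprocity gives (141 / 433) = (433 / 141). Reduce: 433 ≡ 10 (mod 141). Now have (10 / 141).
Factor out 2: 10 = 2·5. Since 141 ≡ 5 (mod 8), (2 / 141) = -1. Now have -(5 / 141).
5 ≡ 1 (mod 4), so quadratic reciprocity gives (5 / 141) = (141 / 5). Reduce: 141 ≡ 1 (mod 5). Now have -(1 / 5).
(1 / 5) = 1. Collecting the sign factors: -1.
Second factor (1081 / 715):
Reduce the numerator: 1081 ≡ 366 (mod 715), so (1081 / 715) = (366 / 715).
Factor out 2: 366 = 2·183. Since 715 ≡ 3 (mod 8), (2 / 715) = -1. Now have -(183 / 715).
Both 183 ≡ 3 and 715 ≡ 3 (mod 4), so reciprocity gives (183 / 715) = -(715 / 183). Reduce: 715 ≡ 166 (mod 183). Now have (166 / 183).
Factor out 2: 166 = 2·83. Since 183 ≡ 7 (mod 8), (2 / 183) = +1. Now have (83 / 183).
Both 83 ≡ 3 and 183 ≡ 3 (mod 4), so reciprocity gives (83 / 183) = -(183 / 83). Reduce: 183 ≡ 17 (mod 83). Now have -(17 / 83).
17 ≡ 1 (mod 4), so quadratic reciprocity gives (17 / 83) = (83 / 17). Reduce: 83 ≡ 15 (mod 17). Now have -(15 / 17).
17 ≡ 1 (mod 4), so quadratic reciprocity gives (15 / 17) = (17 / 15). Reduce: 17 ≡ 2 (mod 15). Now have -(2 / 15).
Factor out 2: 2 = 2. Since 15 ≡ 7 (mod 8), (2 / 15) = +1. Now have -(1 / 15).
(1 / 15) = 1. Collecting the sign factors: -1.
Product: (-1)·(-1) = 1.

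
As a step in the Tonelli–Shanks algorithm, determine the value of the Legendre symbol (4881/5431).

-1

(4881/5431)
  = (5431/4881)    [QR: 4881 ≡ 1 mod 4, sign kept]
  = (550/4881)    [5431 ≡ 550 mod 4881]
  = (275/4881)    [4881 ≡ 1 mod 8 ⇒ (2/4881) = +1]
  = (4881/275)    [QR: 4881 ≡ 1 mod 4, sign kept]
  = (206/275)    [4881 ≡ 206 mod 275]
  = -(103/275)    [275 ≡ 3 mod 8 ⇒ (2/275) = -1]
  = (275/103)    [QR: both ≡ 3 mod 4, sign flips]
  = (69/103)    [275 ≡ 69 mod 103]
  = (103/69)    [QR: 69 ≡ 1 mod 4, sign kept]
  = (34/69)    [103 ≡ 34 mod 69]
  = -(17/69)    [69 ≡ 5 mod 8 ⇒ (2/69) = -1]
  = -(69/17)    [QR: 17 ≡ 1 mod 4, sign kept]
  = -(1/17)    [69 ≡ 1 mod 17]
  = -1    [(1/17) = 1]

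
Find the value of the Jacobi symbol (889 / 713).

1

Reduce the numerator: 889 ≡ 176 (mod 713), so (889 / 713) = (176 / 713).
Factor out 2: 176 = 2^4·11. Since 713 ≡ 1 (mod 8), (2 / 713) = +1, and (2 / 713)^4 = +1. Now have (11 / 713).
713 ≡ 1 (mod 4), so quadratic reciprocity gives (11 / 713) = (713 / 11). Reduce: 713 ≡ 9 (mod 11). Now have (9 / 11).
9 ≡ 1 (mod 4), so quadratic reciprocity gives (9 / 11) = (11 / 9). Reduce: 11 ≡ 2 (mod 9). Now have (2 / 9).
Factor out 2: 2 = 2. Since 9 ≡ 1 (mod 8), (2 / 9) = +1. Now have (1 / 9).
(1 / 9) = 1. Collecting the sign factors: 1.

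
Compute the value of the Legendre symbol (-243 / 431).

-1

(-243 / 431)
  = (188 / 431)    [-243 ≡ 188 mod 431]
  = (47 / 431)    [431 ≡ 7 mod 8 ⇒ (2 / 431)^2 = +1]
  = -(431 / 47)    [QR: both ≡ 3 mod 4, sign flips]
  = -(8 / 47)    [431 ≡ 8 mod 47]
  = -(1 / 47)    [47 ≡ 7 mod 8 ⇒ (2 / 47)^3 = +1]
  = -1    [(1 / 47) = 1]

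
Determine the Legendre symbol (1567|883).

Reduce the numerator: 1567 ≡ 684 (mod 883), so (1567|883) = (684|883).
Factor out 2: 684 = 2^2·171. Since 883 ≡ 3 (mod 8), (2|883) = -1, and (2|883)^2 = +1. Now have (171|883).
Both 171 ≡ 3 and 883 ≡ 3 (mod 4), so reciprocity gives (171|883) = -(883|171). Reduce: 883 ≡ 28 (mod 171). Now have -(28|171).
Factor out 2: 28 = 2^2·7. Since 171 ≡ 3 (mod 8), (2|171) = -1, and (2|171)^2 = +1. Now have -(7|171).
Both 7 ≡ 3 and 171 ≡ 3 (mod 4), so reciprocity gives (7|171) = -(171|7). Reduce: 171 ≡ 3 (mod 7). Now have (3|7).
Both 3 ≡ 3 and 7 ≡ 3 (mod 4), so reciprocity gives (3|7) = -(7|3). Reduce: 7 ≡ 1 (mod 3). Now have -(1|3).
(1|3) = 1. Collecting the sign factors: -1.

-1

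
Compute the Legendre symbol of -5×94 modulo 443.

-1

By multiplicativity, (-5·94|443) = (-5|443)·(94|443).
First factor (-5|443):
Reduce the numerator: -5 ≡ 438 (mod 443), so (-5|443) = (438|443).
Factor out 2: 438 = 2·219. Since 443 ≡ 3 (mod 8), (2|443) = -1. Now have -(219|443).
Both 219 ≡ 3 and 443 ≡ 3 (mod 4), so reciprocity gives (219|443) = -(443|219). Reduce: 443 ≡ 5 (mod 219). Now have (5|219).
5 ≡ 1 (mod 4), so quadratic reciprocity gives (5|219) = (219|5). Reduce: 219 ≡ 4 (mod 5). Now have (4|5).
Factor out 2: 4 = 2^2. Since 5 ≡ 5 (mod 8), (2|5) = -1, and (2|5)^2 = +1. Now have (1|5).
(1|5) = 1. Collecting the sign factors: 1.
Second factor (94|443):
Factor out 2: 94 = 2·47. Since 443 ≡ 3 (mod 8), (2|443) = -1. Now have -(47|443).
Both 47 ≡ 3 and 443 ≡ 3 (mod 4), so reciprocity gives (47|443) = -(443|47). Reduce: 443 ≡ 20 (mod 47). Now have (20|47).
Factor out 2: 20 = 2^2·5. Since 47 ≡ 7 (mod 8), (2|47) = +1, and (2|47)^2 = +1. Now have (5|47).
5 ≡ 1 (mod 4), so quadratic reciprocity gives (5|47) = (47|5). Reduce: 47 ≡ 2 (mod 5). Now have (2|5).
Factor out 2: 2 = 2. Since 5 ≡ 5 (mod 8), (2|5) = -1. Now have -(1|5).
(1|5) = 1. Collecting the sign factors: -1.
Product: (1)·(-1) = -1.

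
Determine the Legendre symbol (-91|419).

-1

Pull out -1: (-91|419) = (-1|419)·(91|419). Since 419 ≡ 3 (mod 4), (-1|419) = -1. Now have -(91|419).
Both 91 ≡ 3 and 419 ≡ 3 (mod 4), so reciprocity gives (91|419) = -(419|91). Reduce: 419 ≡ 55 (mod 91). Now have (55|91).
Both 55 ≡ 3 and 91 ≡ 3 (mod 4), so reciprocity gives (55|91) = -(91|55). Reduce: 91 ≡ 36 (mod 55). Now have -(36|55).
Factor out 2: 36 = 2^2·9. Since 55 ≡ 7 (mod 8), (2|55) = +1, and (2|55)^2 = +1. Now have -(9|55).
9 ≡ 1 (mod 4), so quadratic reciprocity gives (9|55) = (55|9). Reduce: 55 ≡ 1 (mod 9). Now have -(1|9).
(1|9) = 1. Collecting the sign factors: -1.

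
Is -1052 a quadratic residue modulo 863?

Pull out -1: (-1052/863) = (-1/863)·(1052/863). Since 863 ≡ 3 (mod 4), (-1/863) = -1. Now have -(1052/863).
Reduce the numerator: 1052 ≡ 189 (mod 863), so (1052/863) = (189/863).
189 ≡ 1 (mod 4), so quadratic reciprocity gives (189/863) = (863/189). Reduce: 863 ≡ 107 (mod 189). Now have -(107/189).
189 ≡ 1 (mod 4), so quadratic reciprocity gives (107/189) = (189/107). Reduce: 189 ≡ 82 (mod 107). Now have -(82/107).
Factor out 2: 82 = 2·41. Since 107 ≡ 3 (mod 8), (2/107) = -1. Now have (41/107).
41 ≡ 1 (mod 4), so quadratic reciprocity gives (41/107) = (107/41). Reduce: 107 ≡ 25 (mod 41). Now have (25/41).
25 ≡ 1 (mod 4), so quadratic reciprocity gives (25/41) = (41/25). Reduce: 41 ≡ 16 (mod 25). Now have (16/25).
Factor out 2: 16 = 2^4. Since 25 ≡ 1 (mod 8), (2/25) = +1, and (2/25)^4 = +1. Now have (1/25).
(1/25) = 1. Collecting the sign factors: 1.
The Legendre symbol is 1, so x^2 ≡ -1052 (mod 863) has solution.

yes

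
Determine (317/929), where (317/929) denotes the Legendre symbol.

-1

(317/929)
  = (929/317)    [QR: 317 ≡ 1 mod 4, sign kept]
  = (295/317)    [929 ≡ 295 mod 317]
  = (317/295)    [QR: 317 ≡ 1 mod 4, sign kept]
  = (22/295)    [317 ≡ 22 mod 295]
  = (11/295)    [295 ≡ 7 mod 8 ⇒ (2/295) = +1]
  = -(295/11)    [QR: both ≡ 3 mod 4, sign flips]
  = -(9/11)    [295 ≡ 9 mod 11]
  = -(11/9)    [QR: 9 ≡ 1 mod 4, sign kept]
  = -(2/9)    [11 ≡ 2 mod 9]
  = -(1/9)    [9 ≡ 1 mod 8 ⇒ (2/9) = +1]
  = -1    [(1/9) = 1]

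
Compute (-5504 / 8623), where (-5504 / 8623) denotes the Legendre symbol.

(-5504 / 8623)
  = (3119 / 8623)    [-5504 ≡ 3119 mod 8623]
  = -(8623 / 3119)    [QR: both ≡ 3 mod 4, sign flips]
  = -(2385 / 3119)    [8623 ≡ 2385 mod 3119]
  = -(3119 / 2385)    [QR: 2385 ≡ 1 mod 4, sign kept]
  = -(734 / 2385)    [3119 ≡ 734 mod 2385]
  = -(367 / 2385)    [2385 ≡ 1 mod 8 ⇒ (2 / 2385) = +1]
  = -(2385 / 367)    [QR: 2385 ≡ 1 mod 4, sign kept]
  = -(183 / 367)    [2385 ≡ 183 mod 367]
  = (367 / 183)    [QR: both ≡ 3 mod 4, sign flips]
  = (1 / 183)    [367 ≡ 1 mod 183]
  = 1    [(1 / 183) = 1]

1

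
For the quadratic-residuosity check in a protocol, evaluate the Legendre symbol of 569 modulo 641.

1

(569/641)
  = (641/569)    [QR: 569 ≡ 1 mod 4, sign kept]
  = (72/569)    [641 ≡ 72 mod 569]
  = (9/569)    [569 ≡ 1 mod 8 ⇒ (2/569)^3 = +1]
  = (569/9)    [QR: 9 ≡ 1 mod 4, sign kept]
  = (2/9)    [569 ≡ 2 mod 9]
  = (1/9)    [9 ≡ 1 mod 8 ⇒ (2/9) = +1]
  = 1    [(1/9) = 1]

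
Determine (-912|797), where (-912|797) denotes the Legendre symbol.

(-912|797)
  = (912|797)    [797 ≡ 1 mod 4 ⇒ (-1|797) = +1]
  = (115|797)    [912 ≡ 115 mod 797]
  = (797|115)    [QR: 797 ≡ 1 mod 4, sign kept]
  = (107|115)    [797 ≡ 107 mod 115]
  = -(115|107)    [QR: both ≡ 3 mod 4, sign flips]
  = -(8|107)    [115 ≡ 8 mod 107]
  = (1|107)    [107 ≡ 3 mod 8 ⇒ (2|107)^3 = -1]
  = 1    [(1|107) = 1]

1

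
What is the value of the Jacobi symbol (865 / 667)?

-1

(865 / 667)
  = (198 / 667)    [865 ≡ 198 mod 667]
  = -(99 / 667)    [667 ≡ 3 mod 8 ⇒ (2 / 667) = -1]
  = (667 / 99)    [QR: both ≡ 3 mod 4, sign flips]
  = (73 / 99)    [667 ≡ 73 mod 99]
  = (99 / 73)    [QR: 73 ≡ 1 mod 4, sign kept]
  = (26 / 73)    [99 ≡ 26 mod 73]
  = (13 / 73)    [73 ≡ 1 mod 8 ⇒ (2 / 73) = +1]
  = (73 / 13)    [QR: 13 ≡ 1 mod 4, sign kept]
  = (8 / 13)    [73 ≡ 8 mod 13]
  = -(1 / 13)    [13 ≡ 5 mod 8 ⇒ (2 / 13)^3 = -1]
  = -1    [(1 / 13) = 1]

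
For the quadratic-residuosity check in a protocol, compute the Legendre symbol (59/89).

89 ≡ 1 (mod 4), so quadratic reciprocity gives (59/89) = (89/59). Reduce: 89 ≡ 30 (mod 59). Now have (30/59).
Factor out 2: 30 = 2·15. Since 59 ≡ 3 (mod 8), (2/59) = -1. Now have -(15/59).
Both 15 ≡ 3 and 59 ≡ 3 (mod 4), so reciprocity gives (15/59) = -(59/15). Reduce: 59 ≡ 14 (mod 15). Now have (14/15).
Factor out 2: 14 = 2·7. Since 15 ≡ 7 (mod 8), (2/15) = +1. Now have (7/15).
Both 7 ≡ 3 and 15 ≡ 3 (mod 4), so reciprocity gives (7/15) = -(15/7). Reduce: 15 ≡ 1 (mod 7). Now have -(1/7).
(1/7) = 1. Collecting the sign factors: -1.

-1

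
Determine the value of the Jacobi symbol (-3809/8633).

Pull out -1: (-3809/8633) = (-1/8633)·(3809/8633). Since 8633 ≡ 1 (mod 4), (-1/8633) = +1. Now have (3809/8633).
3809 ≡ 1 (mod 4), so quadratic reciprocity gives (3809/8633) = (8633/3809). Reduce: 8633 ≡ 1015 (mod 3809). Now have (1015/3809).
3809 ≡ 1 (mod 4), so quadratic reciprocity gives (1015/3809) = (3809/1015). Reduce: 3809 ≡ 764 (mod 1015). Now have (764/1015).
Factor out 2: 764 = 2^2·191. Since 1015 ≡ 7 (mod 8), (2/1015) = +1, and (2/1015)^2 = +1. Now have (191/1015).
Both 191 ≡ 3 and 1015 ≡ 3 (mod 4), so reciprocity gives (191/1015) = -(1015/191). Reduce: 1015 ≡ 60 (mod 191). Now have -(60/191).
Factor out 2: 60 = 2^2·15. Since 191 ≡ 7 (mod 8), (2/191) = +1, and (2/191)^2 = +1. Now have -(15/191).
Both 15 ≡ 3 and 191 ≡ 3 (mod 4), so reciprocity gives (15/191) = -(191/15). Reduce: 191 ≡ 11 (mod 15). Now have (11/15).
Both 11 ≡ 3 and 15 ≡ 3 (mod 4), so reciprocity gives (11/15) = -(15/11). Reduce: 15 ≡ 4 (mod 11). Now have -(4/11).
Factor out 2: 4 = 2^2. Since 11 ≡ 3 (mod 8), (2/11) = -1, and (2/11)^2 = +1. Now have -(1/11).
(1/11) = 1. Collecting the sign factors: -1.

-1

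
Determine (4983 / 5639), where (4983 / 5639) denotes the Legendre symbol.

(4983 / 5639)
  = -(5639 / 4983)    [QR: both ≡ 3 mod 4, sign flips]
  = -(656 / 4983)    [5639 ≡ 656 mod 4983]
  = -(41 / 4983)    [4983 ≡ 7 mod 8 ⇒ (2 / 4983)^4 = +1]
  = -(4983 / 41)    [QR: 41 ≡ 1 mod 4, sign kept]
  = -(22 / 41)    [4983 ≡ 22 mod 41]
  = -(11 / 41)    [41 ≡ 1 mod 8 ⇒ (2 / 41) = +1]
  = -(41 / 11)    [QR: 41 ≡ 1 mod 4, sign kept]
  = -(8 / 11)    [41 ≡ 8 mod 11]
  = (1 / 11)    [11 ≡ 3 mod 8 ⇒ (2 / 11)^3 = -1]
  = 1    [(1 / 11) = 1]

1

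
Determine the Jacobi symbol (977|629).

(977|629)
  = (348|629)    [977 ≡ 348 mod 629]
  = (87|629)    [629 ≡ 5 mod 8 ⇒ (2|629)^2 = +1]
  = (629|87)    [QR: 629 ≡ 1 mod 4, sign kept]
  = (20|87)    [629 ≡ 20 mod 87]
  = (5|87)    [87 ≡ 7 mod 8 ⇒ (2|87)^2 = +1]
  = (87|5)    [QR: 5 ≡ 1 mod 4, sign kept]
  = (2|5)    [87 ≡ 2 mod 5]
  = -(1|5)    [5 ≡ 5 mod 8 ⇒ (2|5) = -1]
  = -1    [(1|5) = 1]

-1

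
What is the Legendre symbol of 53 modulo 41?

-1

(53/41)
  = (12/41)    [53 ≡ 12 mod 41]
  = (3/41)    [41 ≡ 1 mod 8 ⇒ (2/41)^2 = +1]
  = (41/3)    [QR: 41 ≡ 1 mod 4, sign kept]
  = (2/3)    [41 ≡ 2 mod 3]
  = -(1/3)    [3 ≡ 3 mod 8 ⇒ (2/3) = -1]
  = -1    [(1/3) = 1]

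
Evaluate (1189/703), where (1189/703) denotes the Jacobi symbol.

(1189/703)
  = (486/703)    [1189 ≡ 486 mod 703]
  = (243/703)    [703 ≡ 7 mod 8 ⇒ (2/703) = +1]
  = -(703/243)    [QR: both ≡ 3 mod 4, sign flips]
  = -(217/243)    [703 ≡ 217 mod 243]
  = -(243/217)    [QR: 217 ≡ 1 mod 4, sign kept]
  = -(26/217)    [243 ≡ 26 mod 217]
  = -(13/217)    [217 ≡ 1 mod 8 ⇒ (2/217) = +1]
  = -(217/13)    [QR: 13 ≡ 1 mod 4, sign kept]
  = -(9/13)    [217 ≡ 9 mod 13]
  = -(13/9)    [QR: 9 ≡ 1 mod 4, sign kept]
  = -(4/9)    [13 ≡ 4 mod 9]
  = -(1/9)    [9 ≡ 1 mod 8 ⇒ (2/9)^2 = +1]
  = -1    [(1/9) = 1]

-1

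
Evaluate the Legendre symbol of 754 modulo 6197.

-1

Factor out 2: 754 = 2·377. Since 6197 ≡ 5 (mod 8), (2/6197) = -1. Now have -(377/6197).
377 ≡ 1 (mod 4), so quadratic reciprocity gives (377/6197) = (6197/377). Reduce: 6197 ≡ 165 (mod 377). Now have -(165/377).
165 ≡ 1 (mod 4), so quadratic reciprocity gives (165/377) = (377/165). Reduce: 377 ≡ 47 (mod 165). Now have -(47/165).
165 ≡ 1 (mod 4), so quadratic reciprocity gives (47/165) = (165/47). Reduce: 165 ≡ 24 (mod 47). Now have -(24/47).
Factor out 2: 24 = 2^3·3. Since 47 ≡ 7 (mod 8), (2/47) = +1, and (2/47)^3 = +1. Now have -(3/47).
Both 3 ≡ 3 and 47 ≡ 3 (mod 4), so reciprocity gives (3/47) = -(47/3). Reduce: 47 ≡ 2 (mod 3). Now have (2/3).
Factor out 2: 2 = 2. Since 3 ≡ 3 (mod 8), (2/3) = -1. Now have -(1/3).
(1/3) = 1. Collecting the sign factors: -1.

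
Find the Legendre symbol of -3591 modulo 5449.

Reduce the numerator: -3591 ≡ 1858 (mod 5449), so (-3591/5449) = (1858/5449).
Factor out 2: 1858 = 2·929. Since 5449 ≡ 1 (mod 8), (2/5449) = +1. Now have (929/5449).
929 ≡ 1 (mod 4), so quadratic reciprocity gives (929/5449) = (5449/929). Reduce: 5449 ≡ 804 (mod 929). Now have (804/929).
Factor out 2: 804 = 2^2·201. Since 929 ≡ 1 (mod 8), (2/929) = +1, and (2/929)^2 = +1. Now have (201/929).
201 ≡ 1 (mod 4), so quadratic reciprocity gives (201/929) = (929/201). Reduce: 929 ≡ 125 (mod 201). Now have (125/201).
125 ≡ 1 (mod 4), so quadratic reciprocity gives (125/201) = (201/125). Reduce: 201 ≡ 76 (mod 125). Now have (76/125).
Factor out 2: 76 = 2^2·19. Since 125 ≡ 5 (mod 8), (2/125) = -1, and (2/125)^2 = +1. Now have (19/125).
125 ≡ 1 (mod 4), so quadratic reciprocity gives (19/125) = (125/19). Reduce: 125 ≡ 11 (mod 19). Now have (11/19).
Both 11 ≡ 3 and 19 ≡ 3 (mod 4), so reciprocity gives (11/19) = -(19/11). Reduce: 19 ≡ 8 (mod 11). Now have -(8/11).
Factor out 2: 8 = 2^3. Since 11 ≡ 3 (mod 8), (2/11) = -1, and (2/11)^3 = -1. Now have (1/11).
(1/11) = 1. Collecting the sign factors: 1.

1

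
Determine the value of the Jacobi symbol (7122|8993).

Factor out 2: 7122 = 2·3561. Since 8993 ≡ 1 (mod 8), (2|8993) = +1. Now have (3561|8993).
3561 ≡ 1 (mod 4), so quadratic reciprocity gives (3561|8993) = (8993|3561). Reduce: 8993 ≡ 1871 (mod 3561). Now have (1871|3561).
3561 ≡ 1 (mod 4), so quadratic reciprocity gives (1871|3561) = (3561|1871). Reduce: 3561 ≡ 1690 (mod 1871). Now have (1690|1871).
Factor out 2: 1690 = 2·845. Since 1871 ≡ 7 (mod 8), (2|1871) = +1. Now have (845|1871).
845 ≡ 1 (mod 4), so quadratic reciprocity gives (845|1871) = (1871|845). Reduce: 1871 ≡ 181 (mod 845). Now have (181|845).
181 ≡ 1 (mod 4), so quadratic reciprocity gives (181|845) = (845|181). Reduce: 845 ≡ 121 (mod 181). Now have (121|181).
121 ≡ 1 (mod 4), so quadratic reciprocity gives (121|181) = (181|121). Reduce: 181 ≡ 60 (mod 121). Now have (60|121).
Factor out 2: 60 = 2^2·15. Since 121 ≡ 1 (mod 8), (2|121) = +1, and (2|121)^2 = +1. Now have (15|121).
121 ≡ 1 (mod 4), so quadratic reciprocity gives (15|121) = (121|15). Reduce: 121 ≡ 1 (mod 15). Now have (1|15).
(1|15) = 1. Collecting the sign factors: 1.

1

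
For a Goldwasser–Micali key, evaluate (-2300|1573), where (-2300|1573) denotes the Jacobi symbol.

Pull out -1: (-2300|1573) = (-1|1573)·(2300|1573). Since 1573 ≡ 1 (mod 4), (-1|1573) = +1. Now have (2300|1573).
Reduce the numerator: 2300 ≡ 727 (mod 1573), so (2300|1573) = (727|1573).
1573 ≡ 1 (mod 4), so quadratic reciprocity gives (727|1573) = (1573|727). Reduce: 1573 ≡ 119 (mod 727). Now have (119|727).
Both 119 ≡ 3 and 727 ≡ 3 (mod 4), so reciprocity gives (119|727) = -(727|119). Reduce: 727 ≡ 13 (mod 119). Now have -(13|119).
13 ≡ 1 (mod 4), so quadratic reciprocity gives (13|119) = (119|13). Reduce: 119 ≡ 2 (mod 13). Now have -(2|13).
Factor out 2: 2 = 2. Since 13 ≡ 5 (mod 8), (2|13) = -1. Now have (1|13).
(1|13) = 1. Collecting the sign factors: 1.

1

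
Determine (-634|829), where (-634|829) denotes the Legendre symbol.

Pull out -1: (-634|829) = (-1|829)·(634|829). Since 829 ≡ 1 (mod 4), (-1|829) = +1. Now have (634|829).
Factor out 2: 634 = 2·317. Since 829 ≡ 5 (mod 8), (2|829) = -1. Now have -(317|829).
317 ≡ 1 (mod 4), so quadratic reciprocity gives (317|829) = (829|317). Reduce: 829 ≡ 195 (mod 317). Now have -(195|317).
317 ≡ 1 (mod 4), so quadratic reciprocity gives (195|317) = (317|195). Reduce: 317 ≡ 122 (mod 195). Now have -(122|195).
Factor out 2: 122 = 2·61. Since 195 ≡ 3 (mod 8), (2|195) = -1. Now have (61|195).
61 ≡ 1 (mod 4), so quadratic reciprocity gives (61|195) = (195|61). Reduce: 195 ≡ 12 (mod 61). Now have (12|61).
Factor out 2: 12 = 2^2·3. Since 61 ≡ 5 (mod 8), (2|61) = -1, and (2|61)^2 = +1. Now have (3|61).
61 ≡ 1 (mod 4), so quadratic reciprocity gives (3|61) = (61|3). Reduce: 61 ≡ 1 (mod 3). Now have (1|3).
(1|3) = 1. Collecting the sign factors: 1.

1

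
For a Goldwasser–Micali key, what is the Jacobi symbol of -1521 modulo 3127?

Reduce the numerator: -1521 ≡ 1606 (mod 3127), so (-1521/3127) = (1606/3127).
Factor out 2: 1606 = 2·803. Since 3127 ≡ 7 (mod 8), (2/3127) = +1. Now have (803/3127).
Both 803 ≡ 3 and 3127 ≡ 3 (mod 4), so reciprocity gives (803/3127) = -(3127/803). Reduce: 3127 ≡ 718 (mod 803). Now have -(718/803).
Factor out 2: 718 = 2·359. Since 803 ≡ 3 (mod 8), (2/803) = -1. Now have (359/803).
Both 359 ≡ 3 and 803 ≡ 3 (mod 4), so reciprocity gives (359/803) = -(803/359). Reduce: 803 ≡ 85 (mod 359). Now have -(85/359).
85 ≡ 1 (mod 4), so quadratic reciprocity gives (85/359) = (359/85). Reduce: 359 ≡ 19 (mod 85). Now have -(19/85).
85 ≡ 1 (mod 4), so quadratic reciprocity gives (19/85) = (85/19). Reduce: 85 ≡ 9 (mod 19). Now have -(9/19).
9 ≡ 1 (mod 4), so quadratic reciprocity gives (9/19) = (19/9). Reduce: 19 ≡ 1 (mod 9). Now have -(1/9).
(1/9) = 1. Collecting the sign factors: -1.

-1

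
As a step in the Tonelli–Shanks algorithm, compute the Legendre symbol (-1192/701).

1

Reduce the numerator: -1192 ≡ 210 (mod 701), so (-1192/701) = (210/701).
Factor out 2: 210 = 2·105. Since 701 ≡ 5 (mod 8), (2/701) = -1. Now have -(105/701).
105 ≡ 1 (mod 4), so quadratic reciprocity gives (105/701) = (701/105). Reduce: 701 ≡ 71 (mod 105). Now have -(71/105).
105 ≡ 1 (mod 4), so quadratic reciprocity gives (71/105) = (105/71). Reduce: 105 ≡ 34 (mod 71). Now have -(34/71).
Factor out 2: 34 = 2·17. Since 71 ≡ 7 (mod 8), (2/71) = +1. Now have -(17/71).
17 ≡ 1 (mod 4), so quadratic reciprocity gives (17/71) = (71/17). Reduce: 71 ≡ 3 (mod 17). Now have -(3/17).
17 ≡ 1 (mod 4), so quadratic reciprocity gives (3/17) = (17/3). Reduce: 17 ≡ 2 (mod 3). Now have -(2/3).
Factor out 2: 2 = 2. Since 3 ≡ 3 (mod 8), (2/3) = -1. Now have (1/3).
(1/3) = 1. Collecting the sign factors: 1.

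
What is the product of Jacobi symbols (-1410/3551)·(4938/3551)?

By multiplicativity, (-1410·4938/3551) = (-1410/3551)·(4938/3551).
First factor (-1410/3551):
(-1410/3551)
  = -(1410/3551)    [3551 ≡ 3 mod 4 ⇒ (-1/3551) = -1]
  = -(705/3551)    [3551 ≡ 7 mod 8 ⇒ (2/3551) = +1]
  = -(3551/705)    [QR: 705 ≡ 1 mod 4, sign kept]
  = -(26/705)    [3551 ≡ 26 mod 705]
  = -(13/705)    [705 ≡ 1 mod 8 ⇒ (2/705) = +1]
  = -(705/13)    [QR: 13 ≡ 1 mod 4, sign kept]
  = -(3/13)    [705 ≡ 3 mod 13]
  = -(13/3)    [QR: 13 ≡ 1 mod 4, sign kept]
  = -(1/3)    [13 ≡ 1 mod 3]
  = -1    [(1/3) = 1]
Second factor (4938/3551):
(4938/3551)
  = (1387/3551)    [4938 ≡ 1387 mod 3551]
  = -(3551/1387)    [QR: both ≡ 3 mod 4, sign flips]
  = -(777/1387)    [3551 ≡ 777 mod 1387]
  = -(1387/777)    [QR: 777 ≡ 1 mod 4, sign kept]
  = -(610/777)    [1387 ≡ 610 mod 777]
  = -(305/777)    [777 ≡ 1 mod 8 ⇒ (2/777) = +1]
  = -(777/305)    [QR: 305 ≡ 1 mod 4, sign kept]
  = -(167/305)    [777 ≡ 167 mod 305]
  = -(305/167)    [QR: 305 ≡ 1 mod 4, sign kept]
  = -(138/167)    [305 ≡ 138 mod 167]
  = -(69/167)    [167 ≡ 7 mod 8 ⇒ (2/167) = +1]
  = -(167/69)    [QR: 69 ≡ 1 mod 4, sign kept]
  = -(29/69)    [167 ≡ 29 mod 69]
  = -(69/29)    [QR: 29 ≡ 1 mod 4, sign kept]
  = -(11/29)    [69 ≡ 11 mod 29]
  = -(29/11)    [QR: 29 ≡ 1 mod 4, sign kept]
  = -(7/11)    [29 ≡ 7 mod 11]
  = (11/7)    [QR: both ≡ 3 mod 4, sign flips]
  = (4/7)    [11 ≡ 4 mod 7]
  = (1/7)    [7 ≡ 7 mod 8 ⇒ (2/7)^2 = +1]
  = 1    [(1/7) = 1]
Product: (-1)·(1) = -1.

-1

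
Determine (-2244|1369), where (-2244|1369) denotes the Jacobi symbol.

Pull out -1: (-2244|1369) = (-1|1369)·(2244|1369). Since 1369 ≡ 1 (mod 4), (-1|1369) = +1. Now have (2244|1369).
Reduce the numerator: 2244 ≡ 875 (mod 1369), so (2244|1369) = (875|1369).
1369 ≡ 1 (mod 4), so quadratic reciprocity gives (875|1369) = (1369|875). Reduce: 1369 ≡ 494 (mod 875). Now have (494|875).
Factor out 2: 494 = 2·247. Since 875 ≡ 3 (mod 8), (2|875) = -1. Now have -(247|875).
Both 247 ≡ 3 and 875 ≡ 3 (mod 4), so reciprocity gives (247|875) = -(875|247). Reduce: 875 ≡ 134 (mod 247). Now have (134|247).
Factor out 2: 134 = 2·67. Since 247 ≡ 7 (mod 8), (2|247) = +1. Now have (67|247).
Both 67 ≡ 3 and 247 ≡ 3 (mod 4), so reciprocity gives (67|247) = -(247|67). Reduce: 247 ≡ 46 (mod 67). Now have -(46|67).
Factor out 2: 46 = 2·23. Since 67 ≡ 3 (mod 8), (2|67) = -1. Now have (23|67).
Both 23 ≡ 3 and 67 ≡ 3 (mod 4), so reciprocity gives (23|67) = -(67|23). Reduce: 67 ≡ 21 (mod 23). Now have -(21|23).
21 ≡ 1 (mod 4), so quadratic reciprocity gives (21|23) = (23|21). Reduce: 23 ≡ 2 (mod 21). Now have -(2|21).
Factor out 2: 2 = 2. Since 21 ≡ 5 (mod 8), (2|21) = -1. Now have (1|21).
(1|21) = 1. Collecting the sign factors: 1.

1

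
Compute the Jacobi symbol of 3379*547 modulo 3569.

1

By multiplicativity, (3379·547|3569) = (3379|3569)·(547|3569).
First factor (3379|3569):
(3379|3569)
  = (3569|3379)    [QR: 3569 ≡ 1 mod 4, sign kept]
  = (190|3379)    [3569 ≡ 190 mod 3379]
  = -(95|3379)    [3379 ≡ 3 mod 8 ⇒ (2|3379) = -1]
  = (3379|95)    [QR: both ≡ 3 mod 4, sign flips]
  = (54|95)    [3379 ≡ 54 mod 95]
  = (27|95)    [95 ≡ 7 mod 8 ⇒ (2|95) = +1]
  = -(95|27)    [QR: both ≡ 3 mod 4, sign flips]
  = -(14|27)    [95 ≡ 14 mod 27]
  = (7|27)    [27 ≡ 3 mod 8 ⇒ (2|27) = -1]
  = -(27|7)    [QR: both ≡ 3 mod 4, sign flips]
  = -(6|7)    [27 ≡ 6 mod 7]
  = -(3|7)    [7 ≡ 7 mod 8 ⇒ (2|7) = +1]
  = (7|3)    [QR: both ≡ 3 mod 4, sign flips]
  = (1|3)    [7 ≡ 1 mod 3]
  = 1    [(1|3) = 1]
Second factor (547|3569):
(547|3569)
  = (3569|547)    [QR: 3569 ≡ 1 mod 4, sign kept]
  = (287|547)    [3569 ≡ 287 mod 547]
  = -(547|287)    [QR: both ≡ 3 mod 4, sign flips]
  = -(260|287)    [547 ≡ 260 mod 287]
  = -(65|287)    [287 ≡ 7 mod 8 ⇒ (2|287)^2 = +1]
  = -(287|65)    [QR: 65 ≡ 1 mod 4, sign kept]
  = -(27|65)    [287 ≡ 27 mod 65]
  = -(65|27)    [QR: 65 ≡ 1 mod 4, sign kept]
  = -(11|27)    [65 ≡ 11 mod 27]
  = (27|11)    [QR: both ≡ 3 mod 4, sign flips]
  = (5|11)    [27 ≡ 5 mod 11]
  = (11|5)    [QR: 5 ≡ 1 mod 4, sign kept]
  = (1|5)    [11 ≡ 1 mod 5]
  = 1    [(1|5) = 1]
Product: (1)·(1) = 1.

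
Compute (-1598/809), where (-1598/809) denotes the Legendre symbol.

1

(-1598/809)
  = (1598/809)    [809 ≡ 1 mod 4 ⇒ (-1/809) = +1]
  = (789/809)    [1598 ≡ 789 mod 809]
  = (809/789)    [QR: 789 ≡ 1 mod 4, sign kept]
  = (20/789)    [809 ≡ 20 mod 789]
  = (5/789)    [789 ≡ 5 mod 8 ⇒ (2/789)^2 = +1]
  = (789/5)    [QR: 5 ≡ 1 mod 4, sign kept]
  = (4/5)    [789 ≡ 4 mod 5]
  = (1/5)    [5 ≡ 5 mod 8 ⇒ (2/5)^2 = +1]
  = 1    [(1/5) = 1]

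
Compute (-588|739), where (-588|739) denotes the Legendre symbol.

1

Reduce the numerator: -588 ≡ 151 (mod 739), so (-588|739) = (151|739).
Both 151 ≡ 3 and 739 ≡ 3 (mod 4), so reciprocity gives (151|739) = -(739|151). Reduce: 739 ≡ 135 (mod 151). Now have -(135|151).
Both 135 ≡ 3 and 151 ≡ 3 (mod 4), so reciprocity gives (135|151) = -(151|135). Reduce: 151 ≡ 16 (mod 135). Now have (16|135).
Factor out 2: 16 = 2^4. Since 135 ≡ 7 (mod 8), (2|135) = +1, and (2|135)^4 = +1. Now have (1|135).
(1|135) = 1. Collecting the sign factors: 1.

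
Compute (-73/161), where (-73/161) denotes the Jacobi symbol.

(-73/161)
  = (73/161)    [161 ≡ 1 mod 4 ⇒ (-1/161) = +1]
  = (161/73)    [QR: 73 ≡ 1 mod 4, sign kept]
  = (15/73)    [161 ≡ 15 mod 73]
  = (73/15)    [QR: 73 ≡ 1 mod 4, sign kept]
  = (13/15)    [73 ≡ 13 mod 15]
  = (15/13)    [QR: 13 ≡ 1 mod 4, sign kept]
  = (2/13)    [15 ≡ 2 mod 13]
  = -(1/13)    [13 ≡ 5 mod 8 ⇒ (2/13) = -1]
  = -1    [(1/13) = 1]

-1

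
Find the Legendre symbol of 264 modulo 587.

1

Factor out 2: 264 = 2^3·33. Since 587 ≡ 3 (mod 8), (2/587) = -1, and (2/587)^3 = -1. Now have -(33/587).
33 ≡ 1 (mod 4), so quadratic reciprocity gives (33/587) = (587/33). Reduce: 587 ≡ 26 (mod 33). Now have -(26/33).
Factor out 2: 26 = 2·13. Since 33 ≡ 1 (mod 8), (2/33) = +1. Now have -(13/33).
13 ≡ 1 (mod 4), so quadratic reciprocity gives (13/33) = (33/13). Reduce: 33 ≡ 7 (mod 13). Now have -(7/13).
13 ≡ 1 (mod 4), so quadratic reciprocity gives (7/13) = (13/7). Reduce: 13 ≡ 6 (mod 7). Now have -(6/7).
Factor out 2: 6 = 2·3. Since 7 ≡ 7 (mod 8), (2/7) = +1. Now have -(3/7).
Both 3 ≡ 3 and 7 ≡ 3 (mod 4), so reciprocity gives (3/7) = -(7/3). Reduce: 7 ≡ 1 (mod 3). Now have (1/3).
(1/3) = 1. Collecting the sign factors: 1.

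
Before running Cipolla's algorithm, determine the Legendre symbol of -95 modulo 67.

Reduce the numerator: -95 ≡ 39 (mod 67), so (-95/67) = (39/67).
Both 39 ≡ 3 and 67 ≡ 3 (mod 4), so reciprocity gives (39/67) = -(67/39). Reduce: 67 ≡ 28 (mod 39). Now have -(28/39).
Factor out 2: 28 = 2^2·7. Since 39 ≡ 7 (mod 8), (2/39) = +1, and (2/39)^2 = +1. Now have -(7/39).
Both 7 ≡ 3 and 39 ≡ 3 (mod 4), so reciprocity gives (7/39) = -(39/7). Reduce: 39 ≡ 4 (mod 7). Now have (4/7).
Factor out 2: 4 = 2^2. Since 7 ≡ 7 (mod 8), (2/7) = +1, and (2/7)^2 = +1. Now have (1/7).
(1/7) = 1. Collecting the sign factors: 1.

1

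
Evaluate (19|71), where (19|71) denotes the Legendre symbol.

(19|71)
  = -(71|19)    [QR: both ≡ 3 mod 4, sign flips]
  = -(14|19)    [71 ≡ 14 mod 19]
  = (7|19)    [19 ≡ 3 mod 8 ⇒ (2|19) = -1]
  = -(19|7)    [QR: both ≡ 3 mod 4, sign flips]
  = -(5|7)    [19 ≡ 5 mod 7]
  = -(7|5)    [QR: 5 ≡ 1 mod 4, sign kept]
  = -(2|5)    [7 ≡ 2 mod 5]
  = (1|5)    [5 ≡ 5 mod 8 ⇒ (2|5) = -1]
  = 1    [(1|5) = 1]

1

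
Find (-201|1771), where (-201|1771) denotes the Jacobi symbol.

Pull out -1: (-201|1771) = (-1|1771)·(201|1771). Since 1771 ≡ 3 (mod 4), (-1|1771) = -1. Now have -(201|1771).
201 ≡ 1 (mod 4), so quadratic reciprocity gives (201|1771) = (1771|201). Reduce: 1771 ≡ 163 (mod 201). Now have -(163|201).
201 ≡ 1 (mod 4), so quadratic reciprocity gives (163|201) = (201|163). Reduce: 201 ≡ 38 (mod 163). Now have -(38|163).
Factor out 2: 38 = 2·19. Since 163 ≡ 3 (mod 8), (2|163) = -1. Now have (19|163).
Both 19 ≡ 3 and 163 ≡ 3 (mod 4), so reciprocity gives (19|163) = -(163|19). Reduce: 163 ≡ 11 (mod 19). Now have -(11|19).
Both 11 ≡ 3 and 19 ≡ 3 (mod 4), so reciprocity gives (11|19) = -(19|11). Reduce: 19 ≡ 8 (mod 11). Now have (8|11).
Factor out 2: 8 = 2^3. Since 11 ≡ 3 (mod 8), (2|11) = -1, and (2|11)^3 = -1. Now have -(1|11).
(1|11) = 1. Collecting the sign factors: -1.

-1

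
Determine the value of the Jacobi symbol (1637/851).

1

(1637/851)
  = (786/851)    [1637 ≡ 786 mod 851]
  = -(393/851)    [851 ≡ 3 mod 8 ⇒ (2/851) = -1]
  = -(851/393)    [QR: 393 ≡ 1 mod 4, sign kept]
  = -(65/393)    [851 ≡ 65 mod 393]
  = -(393/65)    [QR: 65 ≡ 1 mod 4, sign kept]
  = -(3/65)    [393 ≡ 3 mod 65]
  = -(65/3)    [QR: 65 ≡ 1 mod 4, sign kept]
  = -(2/3)    [65 ≡ 2 mod 3]
  = (1/3)    [3 ≡ 3 mod 8 ⇒ (2/3) = -1]
  = 1    [(1/3) = 1]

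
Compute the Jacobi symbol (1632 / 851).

(1632 / 851)
  = (781 / 851)    [1632 ≡ 781 mod 851]
  = (851 / 781)    [QR: 781 ≡ 1 mod 4, sign kept]
  = (70 / 781)    [851 ≡ 70 mod 781]
  = -(35 / 781)    [781 ≡ 5 mod 8 ⇒ (2 / 781) = -1]
  = -(781 / 35)    [QR: 781 ≡ 1 mod 4, sign kept]
  = -(11 / 35)    [781 ≡ 11 mod 35]
  = (35 / 11)    [QR: both ≡ 3 mod 4, sign flips]
  = (2 / 11)    [35 ≡ 2 mod 11]
  = -(1 / 11)    [11 ≡ 3 mod 8 ⇒ (2 / 11) = -1]
  = -1    [(1 / 11) = 1]

-1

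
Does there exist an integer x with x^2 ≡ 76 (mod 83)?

Factor out 2: 76 = 2^2·19. Since 83 ≡ 3 (mod 8), (2|83) = -1, and (2|83)^2 = +1. Now have (19|83).
Both 19 ≡ 3 and 83 ≡ 3 (mod 4), so reciprocity gives (19|83) = -(83|19). Reduce: 83 ≡ 7 (mod 19). Now have -(7|19).
Both 7 ≡ 3 and 19 ≡ 3 (mod 4), so reciprocity gives (7|19) = -(19|7). Reduce: 19 ≡ 5 (mod 7). Now have (5|7).
5 ≡ 1 (mod 4), so quadratic reciprocity gives (5|7) = (7|5). Reduce: 7 ≡ 2 (mod 5). Now have (2|5).
Factor out 2: 2 = 2. Since 5 ≡ 5 (mod 8), (2|5) = -1. Now have -(1|5).
(1|5) = 1. Collecting the sign factors: -1.
The Legendre symbol is -1, so x^2 ≡ 76 (mod 83) has no solution.

no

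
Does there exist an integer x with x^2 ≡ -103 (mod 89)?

Pull out -1: (-103/89) = (-1/89)·(103/89). Since 89 ≡ 1 (mod 4), (-1/89) = +1. Now have (103/89).
Reduce the numerator: 103 ≡ 14 (mod 89), so (103/89) = (14/89).
Factor out 2: 14 = 2·7. Since 89 ≡ 1 (mod 8), (2/89) = +1. Now have (7/89).
89 ≡ 1 (mod 4), so quadratic reciprocity gives (7/89) = (89/7). Reduce: 89 ≡ 5 (mod 7). Now have (5/7).
5 ≡ 1 (mod 4), so quadratic reciprocity gives (5/7) = (7/5). Reduce: 7 ≡ 2 (mod 5). Now have (2/5).
Factor out 2: 2 = 2. Since 5 ≡ 5 (mod 8), (2/5) = -1. Now have -(1/5).
(1/5) = 1. Collecting the sign factors: -1.
(-103/89) = -1, and 89 is prime, so -103 is not a quadratic residue mod 89.

no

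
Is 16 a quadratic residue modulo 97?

Factor out 2: 16 = 2^4. Since 97 ≡ 1 (mod 8), (2|97) = +1, and (2|97)^4 = +1. Now have (1|97).
(1|97) = 1. Collecting the sign factors: 1.
The Legendre symbol is 1, so x^2 ≡ 16 (mod 97) has solution.

yes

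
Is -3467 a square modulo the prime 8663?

(-3467|8663)
  = (5196|8663)    [-3467 ≡ 5196 mod 8663]
  = (1299|8663)    [8663 ≡ 7 mod 8 ⇒ (2|8663)^2 = +1]
  = -(8663|1299)    [QR: both ≡ 3 mod 4, sign flips]
  = -(869|1299)    [8663 ≡ 869 mod 1299]
  = -(1299|869)    [QR: 869 ≡ 1 mod 4, sign kept]
  = -(430|869)    [1299 ≡ 430 mod 869]
  = (215|869)    [869 ≡ 5 mod 8 ⇒ (2|869) = -1]
  = (869|215)    [QR: 869 ≡ 1 mod 4, sign kept]
  = (9|215)    [869 ≡ 9 mod 215]
  = (215|9)    [QR: 9 ≡ 1 mod 4, sign kept]
  = (8|9)    [215 ≡ 8 mod 9]
  = (1|9)    [9 ≡ 1 mod 8 ⇒ (2|9)^3 = +1]
  = 1    [(1|9) = 1]
The Legendre symbol is 1, so x^2 ≡ -3467 (mod 8663) has solution.

yes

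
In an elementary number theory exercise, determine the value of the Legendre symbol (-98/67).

1

Pull out -1: (-98/67) = (-1/67)·(98/67). Since 67 ≡ 3 (mod 4), (-1/67) = -1. Now have -(98/67).
Reduce the numerator: 98 ≡ 31 (mod 67), so (98/67) = (31/67).
Both 31 ≡ 3 and 67 ≡ 3 (mod 4), so reciprocity gives (31/67) = -(67/31). Reduce: 67 ≡ 5 (mod 31). Now have (5/31).
5 ≡ 1 (mod 4), so quadratic reciprocity gives (5/31) = (31/5). Reduce: 31 ≡ 1 (mod 5). Now have (1/5).
(1/5) = 1. Collecting the sign factors: 1.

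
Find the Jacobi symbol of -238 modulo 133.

Reduce the numerator: -238 ≡ 28 (mod 133), so (-238/133) = (28/133).
Factor out 2: 28 = 2^2·7. Since 133 ≡ 5 (mod 8), (2/133) = -1, and (2/133)^2 = +1. Now have (7/133).
133 ≡ 1 (mod 4), so quadratic reciprocity gives (7/133) = (133/7). Reduce: 133 ≡ 0 (mod 7). Now have (0/7).
The numerator is now 0 with denominator 7 > 1: the symbol is 0.

0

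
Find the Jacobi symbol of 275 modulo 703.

(275/703)
  = -(703/275)    [QR: both ≡ 3 mod 4, sign flips]
  = -(153/275)    [703 ≡ 153 mod 275]
  = -(275/153)    [QR: 153 ≡ 1 mod 4, sign kept]
  = -(122/153)    [275 ≡ 122 mod 153]
  = -(61/153)    [153 ≡ 1 mod 8 ⇒ (2/153) = +1]
  = -(153/61)    [QR: 61 ≡ 1 mod 4, sign kept]
  = -(31/61)    [153 ≡ 31 mod 61]
  = -(61/31)    [QR: 61 ≡ 1 mod 4, sign kept]
  = -(30/31)    [61 ≡ 30 mod 31]
  = -(15/31)    [31 ≡ 7 mod 8 ⇒ (2/31) = +1]
  = (31/15)    [QR: both ≡ 3 mod 4, sign flips]
  = (1/15)    [31 ≡ 1 mod 15]
  = 1    [(1/15) = 1]

1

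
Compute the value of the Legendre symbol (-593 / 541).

Reduce the numerator: -593 ≡ 489 (mod 541), so (-593 / 541) = (489 / 541).
489 ≡ 1 (mod 4), so quadratic reciprocity gives (489 / 541) = (541 / 489). Reduce: 541 ≡ 52 (mod 489). Now have (52 / 489).
Factor out 2: 52 = 2^2·13. Since 489 ≡ 1 (mod 8), (2 / 489) = +1, and (2 / 489)^2 = +1. Now have (13 / 489).
13 ≡ 1 (mod 4), so quadratic reciprocity gives (13 / 489) = (489 / 13). Reduce: 489 ≡ 8 (mod 13). Now have (8 / 13).
Factor out 2: 8 = 2^3. Since 13 ≡ 5 (mod 8), (2 / 13) = -1, and (2 / 13)^3 = -1. Now have -(1 / 13).
(1 / 13) = 1. Collecting the sign factors: -1.

-1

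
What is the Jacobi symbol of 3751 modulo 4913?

(3751/4913)
  = (4913/3751)    [QR: 4913 ≡ 1 mod 4, sign kept]
  = (1162/3751)    [4913 ≡ 1162 mod 3751]
  = (581/3751)    [3751 ≡ 7 mod 8 ⇒ (2/3751) = +1]
  = (3751/581)    [QR: 581 ≡ 1 mod 4, sign kept]
  = (265/581)    [3751 ≡ 265 mod 581]
  = (581/265)    [QR: 265 ≡ 1 mod 4, sign kept]
  = (51/265)    [581 ≡ 51 mod 265]
  = (265/51)    [QR: 265 ≡ 1 mod 4, sign kept]
  = (10/51)    [265 ≡ 10 mod 51]
  = -(5/51)    [51 ≡ 3 mod 8 ⇒ (2/51) = -1]
  = -(51/5)    [QR: 5 ≡ 1 mod 4, sign kept]
  = -(1/5)    [51 ≡ 1 mod 5]
  = -1    [(1/5) = 1]

-1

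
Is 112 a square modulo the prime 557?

(112/557)
  = (7/557)    [557 ≡ 5 mod 8 ⇒ (2/557)^4 = +1]
  = (557/7)    [QR: 557 ≡ 1 mod 4, sign kept]
  = (4/7)    [557 ≡ 4 mod 7]
  = (1/7)    [7 ≡ 7 mod 8 ⇒ (2/7)^2 = +1]
  = 1    [(1/7) = 1]
(112/557) = 1, and 557 is prime, so 112 is a quadratic residue mod 557.

yes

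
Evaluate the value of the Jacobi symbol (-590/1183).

(-590/1183)
  = -(590/1183)    [1183 ≡ 3 mod 4 ⇒ (-1/1183) = -1]
  = -(295/1183)    [1183 ≡ 7 mod 8 ⇒ (2/1183) = +1]
  = (1183/295)    [QR: both ≡ 3 mod 4, sign flips]
  = (3/295)    [1183 ≡ 3 mod 295]
  = -(295/3)    [QR: both ≡ 3 mod 4, sign flips]
  = -(1/3)    [295 ≡ 1 mod 3]
  = -1    [(1/3) = 1]

-1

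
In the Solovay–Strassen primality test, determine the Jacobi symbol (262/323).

(262/323)
  = -(131/323)    [323 ≡ 3 mod 8 ⇒ (2/323) = -1]
  = (323/131)    [QR: both ≡ 3 mod 4, sign flips]
  = (61/131)    [323 ≡ 61 mod 131]
  = (131/61)    [QR: 61 ≡ 1 mod 4, sign kept]
  = (9/61)    [131 ≡ 9 mod 61]
  = (61/9)    [QR: 9 ≡ 1 mod 4, sign kept]
  = (7/9)    [61 ≡ 7 mod 9]
  = (9/7)    [QR: 9 ≡ 1 mod 4, sign kept]
  = (2/7)    [9 ≡ 2 mod 7]
  = (1/7)    [7 ≡ 7 mod 8 ⇒ (2/7) = +1]
  = 1    [(1/7) = 1]

1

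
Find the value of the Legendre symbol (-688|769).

Pull out -1: (-688|769) = (-1|769)·(688|769). Since 769 ≡ 1 (mod 4), (-1|769) = +1. Now have (688|769).
Factor out 2: 688 = 2^4·43. Since 769 ≡ 1 (mod 8), (2|769) = +1, and (2|769)^4 = +1. Now have (43|769).
769 ≡ 1 (mod 4), so quadratic reciprocity gives (43|769) = (769|43). Reduce: 769 ≡ 38 (mod 43). Now have (38|43).
Factor out 2: 38 = 2·19. Since 43 ≡ 3 (mod 8), (2|43) = -1. Now have -(19|43).
Both 19 ≡ 3 and 43 ≡ 3 (mod 4), so reciprocity gives (19|43) = -(43|19). Reduce: 43 ≡ 5 (mod 19). Now have (5|19).
5 ≡ 1 (mod 4), so quadratic reciprocity gives (5|19) = (19|5). Reduce: 19 ≡ 4 (mod 5). Now have (4|5).
Factor out 2: 4 = 2^2. Since 5 ≡ 5 (mod 8), (2|5) = -1, and (2|5)^2 = +1. Now have (1|5).
(1|5) = 1. Collecting the sign factors: 1.

1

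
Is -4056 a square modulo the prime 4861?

no

(-4056|4861)
  = (805|4861)    [-4056 ≡ 805 mod 4861]
  = (4861|805)    [QR: 805 ≡ 1 mod 4, sign kept]
  = (31|805)    [4861 ≡ 31 mod 805]
  = (805|31)    [QR: 805 ≡ 1 mod 4, sign kept]
  = (30|31)    [805 ≡ 30 mod 31]
  = (15|31)    [31 ≡ 7 mod 8 ⇒ (2|31) = +1]
  = -(31|15)    [QR: both ≡ 3 mod 4, sign flips]
  = -(1|15)    [31 ≡ 1 mod 15]
  = -1    [(1|15) = 1]
The Legendre symbol is -1, so x^2 ≡ -4056 (mod 4861) has no solution.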